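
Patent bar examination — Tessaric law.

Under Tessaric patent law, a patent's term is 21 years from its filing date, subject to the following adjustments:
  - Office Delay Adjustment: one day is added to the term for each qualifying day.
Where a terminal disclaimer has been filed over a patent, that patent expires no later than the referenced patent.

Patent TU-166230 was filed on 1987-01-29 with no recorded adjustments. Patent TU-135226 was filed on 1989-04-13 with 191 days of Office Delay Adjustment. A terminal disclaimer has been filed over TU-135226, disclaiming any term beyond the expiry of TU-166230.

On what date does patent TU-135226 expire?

Natural term of TU-135226:
  Base: filing + 21 years → 13 April 2010.
  Office Delay Adjustment: +191 days → 21 October 2010.
Expiry of referenced patent TU-166230:
  Base: filing + 21 years → 29 January 2008.
Terminal disclaimer: TU-135226 expires on the earlier of 21 October 2010 and 29 January 2008.

2008-01-29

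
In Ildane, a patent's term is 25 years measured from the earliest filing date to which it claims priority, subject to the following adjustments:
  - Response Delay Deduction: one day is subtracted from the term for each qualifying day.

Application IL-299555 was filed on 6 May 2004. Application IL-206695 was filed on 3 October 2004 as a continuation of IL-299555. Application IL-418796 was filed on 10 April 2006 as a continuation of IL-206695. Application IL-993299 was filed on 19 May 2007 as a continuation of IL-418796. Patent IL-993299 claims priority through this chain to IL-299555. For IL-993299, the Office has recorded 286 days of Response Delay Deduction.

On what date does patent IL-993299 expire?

Earliest priority filing: 6 May 2004.
Base term: 6 May 2004 + 25 years → 6 May 2029.
Response Delay Deduction: −286 days → 24 July 2028.

2028-07-24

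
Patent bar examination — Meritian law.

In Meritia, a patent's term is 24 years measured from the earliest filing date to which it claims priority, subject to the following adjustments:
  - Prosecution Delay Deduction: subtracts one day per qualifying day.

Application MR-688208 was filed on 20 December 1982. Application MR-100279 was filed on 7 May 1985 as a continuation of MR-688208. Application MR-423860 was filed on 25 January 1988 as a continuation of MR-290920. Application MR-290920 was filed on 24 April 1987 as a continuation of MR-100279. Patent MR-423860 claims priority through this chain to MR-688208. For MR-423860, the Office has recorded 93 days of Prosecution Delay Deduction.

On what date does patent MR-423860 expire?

Earliest priority filing: 20 December 1982.
Base term: 20 December 1982 + 24 years → 20 December 2006.
Prosecution Delay Deduction: −93 days → 18 September 2006.

2006-09-18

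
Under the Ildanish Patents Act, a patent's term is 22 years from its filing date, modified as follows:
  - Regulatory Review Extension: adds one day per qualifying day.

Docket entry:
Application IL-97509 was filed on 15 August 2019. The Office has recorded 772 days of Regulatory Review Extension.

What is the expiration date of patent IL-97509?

2043-09-26

Base term: filing date + 22 years → 15 August 2041.
Regulatory Review Extension: +772 days → 26 September 2043.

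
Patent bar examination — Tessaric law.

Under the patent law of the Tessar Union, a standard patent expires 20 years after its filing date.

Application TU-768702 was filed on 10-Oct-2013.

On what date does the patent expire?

Filing date + 20 years → 10 October 2033.

October 10, 2033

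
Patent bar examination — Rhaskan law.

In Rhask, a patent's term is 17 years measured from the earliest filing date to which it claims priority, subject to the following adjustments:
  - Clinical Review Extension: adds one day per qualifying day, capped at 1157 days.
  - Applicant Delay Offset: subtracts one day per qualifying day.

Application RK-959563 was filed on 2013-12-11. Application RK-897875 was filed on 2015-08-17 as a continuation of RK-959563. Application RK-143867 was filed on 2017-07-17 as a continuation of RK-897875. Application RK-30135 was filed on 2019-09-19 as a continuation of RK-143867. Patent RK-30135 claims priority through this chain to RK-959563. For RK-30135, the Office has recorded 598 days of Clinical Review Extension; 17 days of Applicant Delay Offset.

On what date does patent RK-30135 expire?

Earliest priority filing: 11 December 2013.
Base term: 11 December 2013 + 17 years → 11 December 2030.
Clinical Review Extension: 598 days (within the 1157-day cap) → +598 days → 31 July 2032.
Applicant Delay Offset: −17 days → 14 July 2032.

July 14, 2032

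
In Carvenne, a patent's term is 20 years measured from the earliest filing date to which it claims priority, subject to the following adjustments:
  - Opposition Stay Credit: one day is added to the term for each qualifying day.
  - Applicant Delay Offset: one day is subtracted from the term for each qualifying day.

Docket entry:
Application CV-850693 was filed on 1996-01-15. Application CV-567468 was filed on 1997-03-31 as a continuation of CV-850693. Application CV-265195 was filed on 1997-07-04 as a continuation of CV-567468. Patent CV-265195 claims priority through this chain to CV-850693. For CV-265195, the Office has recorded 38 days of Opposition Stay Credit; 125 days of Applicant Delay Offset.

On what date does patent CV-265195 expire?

Earliest priority filing: 15 January 1996.
Base term: 15 January 1996 + 20 years → 15 January 2016.
Opposition Stay Credit: +38 days → 22 February 2016.
Applicant Delay Offset: −125 days → 20 October 2015.

October 20, 2015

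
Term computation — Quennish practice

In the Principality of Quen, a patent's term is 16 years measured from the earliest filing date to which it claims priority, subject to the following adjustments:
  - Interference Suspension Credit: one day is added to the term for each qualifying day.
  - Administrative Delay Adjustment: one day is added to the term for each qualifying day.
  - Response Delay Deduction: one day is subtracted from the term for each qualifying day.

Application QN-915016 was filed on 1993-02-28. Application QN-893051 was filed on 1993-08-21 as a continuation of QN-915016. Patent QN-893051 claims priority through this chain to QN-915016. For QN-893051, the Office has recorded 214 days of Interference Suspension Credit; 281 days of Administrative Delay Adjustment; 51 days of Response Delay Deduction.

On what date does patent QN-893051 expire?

2010-05-18

Earliest priority filing: 28 February 1993.
Base term: 28 February 1993 + 16 years → 28 February 2009.
Interference Suspension Credit: +214 days → 30 September 2009.
Administrative Delay Adjustment: +281 days → 8 July 2010.
Response Delay Deduction: −51 days → 18 May 2010.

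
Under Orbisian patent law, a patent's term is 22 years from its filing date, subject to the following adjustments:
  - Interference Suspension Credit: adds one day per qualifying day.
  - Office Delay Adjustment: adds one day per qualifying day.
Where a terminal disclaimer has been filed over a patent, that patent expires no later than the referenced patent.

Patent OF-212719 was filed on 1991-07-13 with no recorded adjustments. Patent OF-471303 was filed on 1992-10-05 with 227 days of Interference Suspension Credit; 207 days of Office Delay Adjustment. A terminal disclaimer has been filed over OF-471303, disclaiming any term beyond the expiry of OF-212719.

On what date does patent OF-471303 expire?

Natural term of OF-471303:
  Base: filing + 22 years → 5 October 2014.
  Interference Suspension Credit: +227 days → 20 May 2015.
  Office Delay Adjustment: +207 days → 13 December 2015.
Expiry of referenced patent OF-212719:
  Base: filing + 22 years → 13 July 2013.
Terminal disclaimer: OF-471303 expires on the earlier of 13 December 2015 and 13 July 2013.

July 13, 2013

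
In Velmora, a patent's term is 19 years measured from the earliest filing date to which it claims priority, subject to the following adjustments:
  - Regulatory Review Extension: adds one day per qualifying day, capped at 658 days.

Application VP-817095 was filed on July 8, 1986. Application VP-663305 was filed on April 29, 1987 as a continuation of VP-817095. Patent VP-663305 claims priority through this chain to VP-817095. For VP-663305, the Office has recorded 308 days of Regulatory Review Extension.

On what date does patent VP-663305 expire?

Earliest priority filing: 8 July 1986.
Base term: 8 July 1986 + 19 years → 8 July 2005.
Regulatory Review Extension: 308 days (within the 658-day cap) → +308 days → 12 May 2006.

May 12, 2006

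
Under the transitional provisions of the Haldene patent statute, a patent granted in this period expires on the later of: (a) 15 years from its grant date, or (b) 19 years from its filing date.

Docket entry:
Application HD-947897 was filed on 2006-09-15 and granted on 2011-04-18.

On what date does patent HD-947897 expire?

April 18, 2026

(a) grant + 15 years → 18 April 2026.
(b) filing + 19 years → 15 September 2025.
Later of the two: 18 April 2026.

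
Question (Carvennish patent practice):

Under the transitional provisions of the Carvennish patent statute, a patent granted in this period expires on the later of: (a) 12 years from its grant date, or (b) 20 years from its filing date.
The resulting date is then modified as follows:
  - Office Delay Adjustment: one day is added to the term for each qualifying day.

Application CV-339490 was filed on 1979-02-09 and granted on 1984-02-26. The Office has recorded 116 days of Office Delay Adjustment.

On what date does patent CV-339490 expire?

(a) grant + 12 years → 26 February 1996.
(b) filing + 20 years → 9 February 1999.
Later of the two: 9 February 1999.
Office Delay Adjustment: +116 days → 5 June 1999.

1999-06-05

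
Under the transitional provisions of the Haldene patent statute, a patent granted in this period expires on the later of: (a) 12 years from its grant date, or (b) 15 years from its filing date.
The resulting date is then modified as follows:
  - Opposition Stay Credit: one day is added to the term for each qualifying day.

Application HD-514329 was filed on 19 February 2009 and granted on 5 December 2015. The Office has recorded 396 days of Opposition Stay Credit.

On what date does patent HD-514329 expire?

2029-01-04

(a) grant + 12 years → 5 December 2027.
(b) filing + 15 years → 19 February 2024.
Later of the two: 5 December 2027.
Opposition Stay Credit: +396 days → 4 January 2029.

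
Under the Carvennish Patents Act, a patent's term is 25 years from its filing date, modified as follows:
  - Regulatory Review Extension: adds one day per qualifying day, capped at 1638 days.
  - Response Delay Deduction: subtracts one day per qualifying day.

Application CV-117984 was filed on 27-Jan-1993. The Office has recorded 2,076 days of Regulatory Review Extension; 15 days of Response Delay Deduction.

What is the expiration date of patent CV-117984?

Base term: filing date + 25 years → 27 January 2018.
Regulatory Review Extension: 2076 days claimed exceeds the 1638-day cap, so +1638 days → 23 July 2022.
Response Delay Deduction: −15 days → 8 July 2022.

July 8, 2022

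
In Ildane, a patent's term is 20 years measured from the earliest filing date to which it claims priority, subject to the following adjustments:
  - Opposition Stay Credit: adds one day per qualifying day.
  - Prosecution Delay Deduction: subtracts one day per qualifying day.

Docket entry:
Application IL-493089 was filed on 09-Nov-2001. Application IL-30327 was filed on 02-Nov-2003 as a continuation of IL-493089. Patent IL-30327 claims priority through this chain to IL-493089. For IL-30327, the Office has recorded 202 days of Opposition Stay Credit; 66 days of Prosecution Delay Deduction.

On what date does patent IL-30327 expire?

2022-03-25

Earliest priority filing: 9 November 2001.
Base term: 9 November 2001 + 20 years → 9 November 2021.
Opposition Stay Credit: +202 days → 30 May 2022.
Prosecution Delay Deduction: −66 days → 25 March 2022.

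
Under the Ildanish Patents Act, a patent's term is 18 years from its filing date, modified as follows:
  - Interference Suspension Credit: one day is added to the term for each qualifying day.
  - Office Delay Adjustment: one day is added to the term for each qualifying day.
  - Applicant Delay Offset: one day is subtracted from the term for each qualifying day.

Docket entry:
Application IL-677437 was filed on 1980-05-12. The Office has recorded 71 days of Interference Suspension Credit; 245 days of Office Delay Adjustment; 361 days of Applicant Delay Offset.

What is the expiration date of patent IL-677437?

Base term: filing date + 18 years → 12 May 1998.
Interference Suspension Credit: +71 days → 22 July 1998.
Office Delay Adjustment: +245 days → 24 March 1999.
Applicant Delay Offset: −361 days → 28 March 1998.

March 28, 1998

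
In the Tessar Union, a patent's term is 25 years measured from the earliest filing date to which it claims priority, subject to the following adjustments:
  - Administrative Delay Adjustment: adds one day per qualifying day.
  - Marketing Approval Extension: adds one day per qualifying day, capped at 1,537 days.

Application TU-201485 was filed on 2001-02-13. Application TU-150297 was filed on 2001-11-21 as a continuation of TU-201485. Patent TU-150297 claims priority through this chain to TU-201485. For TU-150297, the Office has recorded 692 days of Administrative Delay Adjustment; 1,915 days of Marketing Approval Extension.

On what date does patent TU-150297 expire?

March 22, 2032

Earliest priority filing: 13 February 2001.
Base term: 13 February 2001 + 25 years → 13 February 2026.
Administrative Delay Adjustment: +692 days → 6 January 2028.
Marketing Approval Extension: 1915 days claimed exceeds the 1537-day cap, so +1537 days → 22 March 2032.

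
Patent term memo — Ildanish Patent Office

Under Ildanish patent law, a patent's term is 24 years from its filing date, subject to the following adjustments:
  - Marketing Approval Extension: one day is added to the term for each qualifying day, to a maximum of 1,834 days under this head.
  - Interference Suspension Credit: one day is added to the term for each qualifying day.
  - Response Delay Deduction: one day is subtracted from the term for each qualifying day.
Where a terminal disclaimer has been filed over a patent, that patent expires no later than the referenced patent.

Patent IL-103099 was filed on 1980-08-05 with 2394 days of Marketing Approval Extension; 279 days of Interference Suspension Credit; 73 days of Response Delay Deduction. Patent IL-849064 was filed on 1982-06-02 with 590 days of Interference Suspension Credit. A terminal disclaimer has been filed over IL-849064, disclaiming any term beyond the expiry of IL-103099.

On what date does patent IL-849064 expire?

2008-01-13

Natural term of IL-849064:
  Base: filing + 24 years → 2 June 2006.
  Interference Suspension Credit: +590 days → 13 January 2008.
Expiry of referenced patent IL-103099:
  Base: filing + 24 years → 5 August 2004.
  Marketing Approval Extension: 2394 days claimed exceeds the 1834-day cap, so +1834 days → 13 August 2009.
  Interference Suspension Credit: +279 days → 19 May 2010.
  Response Delay Deduction: −73 days → 7 March 2010.
Terminal disclaimer: IL-849064 expires on the earlier of 13 January 2008 and 7 March 2010.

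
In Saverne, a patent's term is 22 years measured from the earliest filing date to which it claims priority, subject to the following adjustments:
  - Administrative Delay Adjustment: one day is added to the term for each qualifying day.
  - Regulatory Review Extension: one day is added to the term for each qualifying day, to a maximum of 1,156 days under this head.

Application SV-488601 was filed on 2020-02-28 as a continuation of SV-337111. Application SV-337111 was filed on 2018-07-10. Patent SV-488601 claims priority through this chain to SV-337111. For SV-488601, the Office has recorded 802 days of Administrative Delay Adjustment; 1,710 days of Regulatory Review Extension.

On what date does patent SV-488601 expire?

Earliest priority filing: 10 July 2018.
Base term: 10 July 2018 + 22 years → 10 July 2040.
Administrative Delay Adjustment: +802 days → 20 September 2042.
Regulatory Review Extension: 1710 days claimed exceeds the 1156-day cap, so +1156 days → 19 November 2045.

November 19, 2045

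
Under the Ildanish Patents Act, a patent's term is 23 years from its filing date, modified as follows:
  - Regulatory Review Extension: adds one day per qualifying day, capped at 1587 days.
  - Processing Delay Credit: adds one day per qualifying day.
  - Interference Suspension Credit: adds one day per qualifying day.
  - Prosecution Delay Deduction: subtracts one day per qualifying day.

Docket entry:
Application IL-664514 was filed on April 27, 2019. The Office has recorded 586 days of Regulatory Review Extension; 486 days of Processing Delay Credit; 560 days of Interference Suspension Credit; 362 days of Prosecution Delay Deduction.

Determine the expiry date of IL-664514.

Base term: filing date + 23 years → 27 April 2042.
Regulatory Review Extension: 586 days (within the 1587-day cap) → +586 days → 4 December 2043.
Processing Delay Credit: +486 days → 3 April 2045.
Interference Suspension Credit: +560 days → 15 October 2046.
Prosecution Delay Deduction: −362 days → 18 October 2045.

2045-10-18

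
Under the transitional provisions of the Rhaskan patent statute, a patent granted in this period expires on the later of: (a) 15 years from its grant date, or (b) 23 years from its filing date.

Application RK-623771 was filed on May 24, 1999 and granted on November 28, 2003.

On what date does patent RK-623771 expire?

(a) grant + 15 years → 28 November 2018.
(b) filing + 23 years → 24 May 2022.
Later of the two: 24 May 2022.

2022-05-24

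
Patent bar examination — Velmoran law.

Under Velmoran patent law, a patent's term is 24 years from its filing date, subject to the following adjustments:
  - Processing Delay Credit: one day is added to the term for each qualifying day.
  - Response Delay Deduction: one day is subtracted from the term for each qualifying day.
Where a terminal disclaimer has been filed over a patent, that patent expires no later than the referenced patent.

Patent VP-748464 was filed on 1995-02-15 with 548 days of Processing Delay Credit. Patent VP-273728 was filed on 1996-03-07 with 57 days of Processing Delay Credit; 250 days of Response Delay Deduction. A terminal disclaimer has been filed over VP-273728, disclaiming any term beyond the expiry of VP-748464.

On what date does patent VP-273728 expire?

Natural term of VP-273728:
  Base: filing + 24 years → 7 March 2020.
  Processing Delay Credit: +57 days → 3 May 2020.
  Response Delay Deduction: −250 days → 27 August 2019.
Expiry of referenced patent VP-748464:
  Base: filing + 24 years → 15 February 2019.
  Processing Delay Credit: +548 days → 16 August 2020.
Terminal disclaimer: VP-273728 expires on the earlier of 27 August 2019 and 16 August 2020.

August 27, 2019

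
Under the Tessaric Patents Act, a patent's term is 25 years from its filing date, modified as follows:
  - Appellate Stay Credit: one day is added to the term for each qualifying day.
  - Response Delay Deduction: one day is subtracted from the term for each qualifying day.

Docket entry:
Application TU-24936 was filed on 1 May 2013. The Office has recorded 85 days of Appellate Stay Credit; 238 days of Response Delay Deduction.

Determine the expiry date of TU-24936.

Base term: filing date + 25 years → 1 May 2038.
Appellate Stay Credit: +85 days → 25 July 2038.
Response Delay Deduction: −238 days → 29 November 2037.

November 29, 2037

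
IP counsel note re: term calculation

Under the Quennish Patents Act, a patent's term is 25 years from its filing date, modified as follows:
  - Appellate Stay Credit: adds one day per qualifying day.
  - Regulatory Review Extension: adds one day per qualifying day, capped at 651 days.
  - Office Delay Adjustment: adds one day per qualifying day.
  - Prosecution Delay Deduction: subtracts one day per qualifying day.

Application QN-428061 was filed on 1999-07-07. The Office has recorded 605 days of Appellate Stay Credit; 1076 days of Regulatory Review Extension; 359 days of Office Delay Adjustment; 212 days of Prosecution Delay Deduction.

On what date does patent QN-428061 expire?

Base term: filing date + 25 years → 7 July 2024.
Appellate Stay Credit: +605 days → 4 March 2026.
Regulatory Review Extension: 1076 days claimed exceeds the 651-day cap, so +651 days → 15 December 2027.
Office Delay Adjustment: +359 days → 8 December 2028.
Prosecution Delay Deduction: −212 days → 10 May 2028.

May 10, 2028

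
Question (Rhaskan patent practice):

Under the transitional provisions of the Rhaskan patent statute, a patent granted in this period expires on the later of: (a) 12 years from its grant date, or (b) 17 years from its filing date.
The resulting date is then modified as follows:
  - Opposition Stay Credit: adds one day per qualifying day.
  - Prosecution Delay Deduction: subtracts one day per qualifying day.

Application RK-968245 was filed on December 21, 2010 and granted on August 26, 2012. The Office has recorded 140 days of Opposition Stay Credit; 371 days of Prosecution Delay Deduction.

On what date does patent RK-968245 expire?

May 4, 2027

(a) grant + 12 years → 26 August 2024.
(b) filing + 17 years → 21 December 2027.
Later of the two: 21 December 2027.
Opposition Stay Credit: +140 days → 9 May 2028.
Prosecution Delay Deduction: −371 days → 4 May 2027.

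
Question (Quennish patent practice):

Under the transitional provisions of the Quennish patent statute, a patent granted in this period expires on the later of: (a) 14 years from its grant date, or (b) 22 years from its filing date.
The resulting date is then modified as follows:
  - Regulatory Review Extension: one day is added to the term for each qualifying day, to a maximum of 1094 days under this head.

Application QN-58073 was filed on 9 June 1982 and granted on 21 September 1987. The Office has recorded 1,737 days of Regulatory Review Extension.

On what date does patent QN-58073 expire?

(a) grant + 14 years → 21 September 2001.
(b) filing + 22 years → 9 June 2004.
Later of the two: 9 June 2004.
Regulatory Review Extension: 1737 days claimed exceeds the 1094-day cap, so +1094 days → 8 June 2007.

June 8, 2007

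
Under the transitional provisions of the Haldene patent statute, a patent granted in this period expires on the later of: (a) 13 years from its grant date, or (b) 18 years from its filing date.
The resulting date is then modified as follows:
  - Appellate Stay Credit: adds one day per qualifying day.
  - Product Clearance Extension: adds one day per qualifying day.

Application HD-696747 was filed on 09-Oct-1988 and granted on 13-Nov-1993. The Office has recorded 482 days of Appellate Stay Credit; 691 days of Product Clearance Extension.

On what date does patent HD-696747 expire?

January 29, 2010

(a) grant + 13 years → 13 November 2006.
(b) filing + 18 years → 9 October 2006.
Later of the two: 13 November 2006.
Appellate Stay Credit: +482 days → 9 March 2008.
Product Clearance Extension: +691 days → 29 January 2010.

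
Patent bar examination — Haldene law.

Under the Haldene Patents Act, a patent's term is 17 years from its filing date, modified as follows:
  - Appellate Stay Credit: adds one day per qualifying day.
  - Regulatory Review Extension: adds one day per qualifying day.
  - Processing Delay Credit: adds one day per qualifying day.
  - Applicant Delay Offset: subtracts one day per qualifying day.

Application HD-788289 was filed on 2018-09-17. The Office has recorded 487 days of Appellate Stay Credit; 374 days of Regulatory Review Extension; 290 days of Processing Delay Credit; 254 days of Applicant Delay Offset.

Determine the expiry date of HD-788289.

Base term: filing date + 17 years → 17 September 2035.
Appellate Stay Credit: +487 days → 16 January 2037.
Regulatory Review Extension: +374 days → 25 January 2038.
Processing Delay Credit: +290 days → 11 November 2038.
Applicant Delay Offset: −254 days → 2 March 2038.

2038-03-02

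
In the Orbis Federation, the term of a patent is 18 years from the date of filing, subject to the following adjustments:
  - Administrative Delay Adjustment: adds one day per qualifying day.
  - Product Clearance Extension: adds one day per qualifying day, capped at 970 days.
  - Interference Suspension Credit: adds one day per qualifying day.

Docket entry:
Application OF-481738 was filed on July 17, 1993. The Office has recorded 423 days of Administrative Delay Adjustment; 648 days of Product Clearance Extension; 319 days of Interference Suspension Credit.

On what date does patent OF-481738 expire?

Base term: filing date + 18 years → 17 July 2011.
Administrative Delay Adjustment: +423 days → 12 September 2012.
Product Clearance Extension: 648 days (within the 970-day cap) → +648 days → 22 June 2014.
Interference Suspension Credit: +319 days → 7 May 2015.

May 7, 2015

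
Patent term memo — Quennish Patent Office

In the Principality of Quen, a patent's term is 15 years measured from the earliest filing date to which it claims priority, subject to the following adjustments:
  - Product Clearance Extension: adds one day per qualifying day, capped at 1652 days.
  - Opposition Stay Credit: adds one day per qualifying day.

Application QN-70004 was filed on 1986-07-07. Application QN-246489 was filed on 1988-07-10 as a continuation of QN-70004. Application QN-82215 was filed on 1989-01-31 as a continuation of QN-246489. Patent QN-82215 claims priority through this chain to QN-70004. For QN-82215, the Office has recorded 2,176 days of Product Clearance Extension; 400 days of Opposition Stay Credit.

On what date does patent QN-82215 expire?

2007-02-18

Earliest priority filing: 7 July 1986.
Base term: 7 July 1986 + 15 years → 7 July 2001.
Product Clearance Extension: 2176 days claimed exceeds the 1652-day cap, so +1652 days → 14 January 2006.
Opposition Stay Credit: +400 days → 18 February 2007.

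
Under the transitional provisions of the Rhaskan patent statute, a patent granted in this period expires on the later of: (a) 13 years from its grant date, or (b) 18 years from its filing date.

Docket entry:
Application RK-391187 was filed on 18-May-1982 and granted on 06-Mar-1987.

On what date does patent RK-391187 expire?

(a) grant + 13 years → 6 March 2000.
(b) filing + 18 years → 18 May 2000.
Later of the two: 18 May 2000.

2000-05-18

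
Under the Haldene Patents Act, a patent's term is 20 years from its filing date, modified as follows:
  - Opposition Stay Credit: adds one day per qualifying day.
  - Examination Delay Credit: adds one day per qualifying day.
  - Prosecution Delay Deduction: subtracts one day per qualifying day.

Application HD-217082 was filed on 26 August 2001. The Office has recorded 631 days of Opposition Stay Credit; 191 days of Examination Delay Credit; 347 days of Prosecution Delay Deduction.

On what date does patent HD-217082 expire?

2022-12-14

Base term: filing date + 20 years → 26 August 2021.
Opposition Stay Credit: +631 days → 19 May 2023.
Examination Delay Credit: +191 days → 26 November 2023.
Prosecution Delay Deduction: −347 days → 14 December 2022.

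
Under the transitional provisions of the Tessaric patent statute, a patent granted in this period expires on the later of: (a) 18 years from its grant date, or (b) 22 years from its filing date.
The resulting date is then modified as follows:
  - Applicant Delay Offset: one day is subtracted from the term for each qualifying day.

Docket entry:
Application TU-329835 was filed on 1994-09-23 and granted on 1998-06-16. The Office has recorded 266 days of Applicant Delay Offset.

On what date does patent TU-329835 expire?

2016-01-01

(a) grant + 18 years → 16 June 2016.
(b) filing + 22 years → 23 September 2016.
Later of the two: 23 September 2016.
Applicant Delay Offset: −266 days → 1 January 2016.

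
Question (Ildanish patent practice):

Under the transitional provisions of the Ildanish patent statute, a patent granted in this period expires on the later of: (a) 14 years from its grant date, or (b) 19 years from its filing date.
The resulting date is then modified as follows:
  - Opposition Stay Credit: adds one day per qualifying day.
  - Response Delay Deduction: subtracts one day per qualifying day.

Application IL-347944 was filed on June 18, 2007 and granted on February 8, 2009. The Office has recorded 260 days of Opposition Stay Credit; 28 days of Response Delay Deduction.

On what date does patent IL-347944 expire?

February 5, 2027

(a) grant + 14 years → 8 February 2023.
(b) filing + 19 years → 18 June 2026.
Later of the two: 18 June 2026.
Opposition Stay Credit: +260 days → 5 March 2027.
Response Delay Deduction: −28 days → 5 February 2027.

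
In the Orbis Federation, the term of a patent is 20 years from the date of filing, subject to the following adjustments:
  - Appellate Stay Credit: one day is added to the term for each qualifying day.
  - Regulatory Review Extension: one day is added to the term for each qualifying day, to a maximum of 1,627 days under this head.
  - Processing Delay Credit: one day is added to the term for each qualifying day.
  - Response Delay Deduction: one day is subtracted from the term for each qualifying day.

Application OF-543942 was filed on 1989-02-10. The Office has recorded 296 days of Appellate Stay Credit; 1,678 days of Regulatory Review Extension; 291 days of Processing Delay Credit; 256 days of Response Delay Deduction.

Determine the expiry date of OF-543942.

Base term: filing date + 20 years → 10 February 2009.
Appellate Stay Credit: +296 days → 3 December 2009.
Regulatory Review Extension: 1678 days claimed exceeds the 1627-day cap, so +1627 days → 18 May 2014.
Processing Delay Credit: +291 days → 5 March 2015.
Response Delay Deduction: −256 days → 22 June 2014.

2014-06-22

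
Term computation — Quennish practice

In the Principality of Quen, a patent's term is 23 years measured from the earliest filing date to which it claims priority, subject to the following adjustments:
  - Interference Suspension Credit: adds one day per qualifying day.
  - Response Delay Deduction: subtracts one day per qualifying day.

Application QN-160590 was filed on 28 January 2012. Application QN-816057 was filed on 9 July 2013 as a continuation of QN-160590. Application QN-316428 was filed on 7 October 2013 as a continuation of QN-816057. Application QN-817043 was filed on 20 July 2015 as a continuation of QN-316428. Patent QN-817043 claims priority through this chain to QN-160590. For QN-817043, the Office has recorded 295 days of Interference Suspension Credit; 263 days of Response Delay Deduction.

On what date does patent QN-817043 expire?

March 1, 2035

Earliest priority filing: 28 January 2012.
Base term: 28 January 2012 + 23 years → 28 January 2035.
Interference Suspension Credit: +295 days → 19 November 2035.
Response Delay Deduction: −263 days → 1 March 2035.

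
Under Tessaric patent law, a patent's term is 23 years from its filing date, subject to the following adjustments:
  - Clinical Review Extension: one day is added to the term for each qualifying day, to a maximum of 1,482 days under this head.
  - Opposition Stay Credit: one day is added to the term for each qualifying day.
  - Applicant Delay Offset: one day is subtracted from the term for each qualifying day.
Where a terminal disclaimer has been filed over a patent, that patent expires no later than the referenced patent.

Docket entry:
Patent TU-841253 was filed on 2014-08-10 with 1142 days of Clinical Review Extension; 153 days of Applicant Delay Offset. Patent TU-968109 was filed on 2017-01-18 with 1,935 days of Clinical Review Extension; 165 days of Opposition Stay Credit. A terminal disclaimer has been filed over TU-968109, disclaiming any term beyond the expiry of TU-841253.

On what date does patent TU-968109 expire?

Natural term of TU-968109:
  Base: filing + 23 years → 18 January 2040.
  Clinical Review Extension: 1935 days claimed exceeds the 1482-day cap, so +1482 days → 8 February 2044.
  Opposition Stay Credit: +165 days → 22 July 2044.
Expiry of referenced patent TU-841253:
  Base: filing + 23 years → 10 August 2037.
  Clinical Review Extension: 1142 days (within the 1482-day cap) → +1142 days → 25 September 2040.
  Applicant Delay Offset: −153 days → 25 April 2040.
Terminal disclaimer: TU-968109 expires on the earlier of 22 July 2044 and 25 April 2040.

April 25, 2040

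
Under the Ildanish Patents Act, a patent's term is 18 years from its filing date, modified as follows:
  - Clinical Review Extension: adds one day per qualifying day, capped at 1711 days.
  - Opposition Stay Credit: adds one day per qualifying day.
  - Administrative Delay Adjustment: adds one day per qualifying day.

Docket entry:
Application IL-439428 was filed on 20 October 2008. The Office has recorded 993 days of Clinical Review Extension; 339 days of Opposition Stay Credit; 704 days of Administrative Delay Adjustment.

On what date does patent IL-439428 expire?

Base term: filing date + 18 years → 20 October 2026.
Clinical Review Extension: 993 days (within the 1711-day cap) → +993 days → 9 July 2029.
Opposition Stay Credit: +339 days → 13 June 2030.
Administrative Delay Adjustment: +704 days → 17 May 2032.

May 17, 2032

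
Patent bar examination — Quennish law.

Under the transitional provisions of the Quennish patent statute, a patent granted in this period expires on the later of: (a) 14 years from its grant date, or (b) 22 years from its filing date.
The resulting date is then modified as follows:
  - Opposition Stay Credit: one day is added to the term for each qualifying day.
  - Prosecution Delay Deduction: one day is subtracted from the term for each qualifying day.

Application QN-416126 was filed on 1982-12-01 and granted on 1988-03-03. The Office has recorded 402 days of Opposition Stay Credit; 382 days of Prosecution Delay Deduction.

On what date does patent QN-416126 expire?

2004-12-21

(a) grant + 14 years → 3 March 2002.
(b) filing + 22 years → 1 December 2004.
Later of the two: 1 December 2004.
Opposition Stay Credit: +402 days → 7 January 2006.
Prosecution Delay Deduction: −382 days → 21 December 2004.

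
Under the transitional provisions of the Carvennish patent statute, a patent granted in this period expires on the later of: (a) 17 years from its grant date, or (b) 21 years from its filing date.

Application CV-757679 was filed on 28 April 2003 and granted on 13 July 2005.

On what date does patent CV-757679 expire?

April 28, 2024

(a) grant + 17 years → 13 July 2022.
(b) filing + 21 years → 28 April 2024.
Later of the two: 28 April 2024.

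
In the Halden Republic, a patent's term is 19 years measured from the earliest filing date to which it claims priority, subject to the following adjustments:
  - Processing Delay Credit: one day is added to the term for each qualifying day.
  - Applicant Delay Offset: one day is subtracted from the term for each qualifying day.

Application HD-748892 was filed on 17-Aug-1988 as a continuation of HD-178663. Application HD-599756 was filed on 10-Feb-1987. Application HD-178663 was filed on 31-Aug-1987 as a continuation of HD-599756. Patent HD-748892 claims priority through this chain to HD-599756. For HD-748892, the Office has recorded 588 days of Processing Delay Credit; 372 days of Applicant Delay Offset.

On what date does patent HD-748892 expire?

2006-09-14

Earliest priority filing: 10 February 1987.
Base term: 10 February 1987 + 19 years → 10 February 2006.
Processing Delay Credit: +588 days → 21 September 2007.
Applicant Delay Offset: −372 days → 14 September 2006.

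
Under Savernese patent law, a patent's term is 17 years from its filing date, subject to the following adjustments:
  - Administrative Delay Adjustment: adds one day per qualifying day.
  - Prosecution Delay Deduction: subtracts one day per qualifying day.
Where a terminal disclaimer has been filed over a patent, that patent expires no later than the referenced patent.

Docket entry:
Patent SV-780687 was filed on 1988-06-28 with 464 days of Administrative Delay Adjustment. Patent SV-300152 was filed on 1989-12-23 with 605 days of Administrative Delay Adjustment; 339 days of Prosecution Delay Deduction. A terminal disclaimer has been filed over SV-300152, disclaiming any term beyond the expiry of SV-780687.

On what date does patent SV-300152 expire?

Natural term of SV-300152:
  Base: filing + 17 years → 23 December 2006.
  Administrative Delay Adjustment: +605 days → 19 August 2008.
  Prosecution Delay Deduction: −339 days → 15 September 2007.
Expiry of referenced patent SV-780687:
  Base: filing + 17 years → 28 June 2005.
  Administrative Delay Adjustment: +464 days → 5 October 2006.
Terminal disclaimer: SV-300152 expires on the earlier of 15 September 2007 and 5 October 2006.

2006-10-05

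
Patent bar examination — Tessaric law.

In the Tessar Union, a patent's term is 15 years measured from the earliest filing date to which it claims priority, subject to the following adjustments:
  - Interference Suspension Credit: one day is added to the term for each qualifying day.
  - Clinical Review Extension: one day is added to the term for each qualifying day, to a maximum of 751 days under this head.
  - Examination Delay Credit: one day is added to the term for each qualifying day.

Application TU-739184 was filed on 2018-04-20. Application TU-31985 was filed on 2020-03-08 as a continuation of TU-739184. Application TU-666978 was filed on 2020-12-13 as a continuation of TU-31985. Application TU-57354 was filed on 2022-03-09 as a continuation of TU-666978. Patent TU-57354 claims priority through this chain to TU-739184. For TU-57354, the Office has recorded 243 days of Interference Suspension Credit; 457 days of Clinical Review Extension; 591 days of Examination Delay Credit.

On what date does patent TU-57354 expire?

2036-11-01

Earliest priority filing: 20 April 2018.
Base term: 20 April 2018 + 15 years → 20 April 2033.
Interference Suspension Credit: +243 days → 19 December 2033.
Clinical Review Extension: 457 days (within the 751-day cap) → +457 days → 21 March 2035.
Examination Delay Credit: +591 days → 1 November 2036.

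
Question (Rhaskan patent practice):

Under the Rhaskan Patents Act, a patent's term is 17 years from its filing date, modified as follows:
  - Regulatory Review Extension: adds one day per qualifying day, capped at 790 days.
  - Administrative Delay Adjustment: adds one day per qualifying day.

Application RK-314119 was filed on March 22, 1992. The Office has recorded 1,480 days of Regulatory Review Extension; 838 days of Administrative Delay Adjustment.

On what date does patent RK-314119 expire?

Base term: filing date + 17 years → 22 March 2009.
Regulatory Review Extension: 1480 days claimed exceeds the 790-day cap, so +790 days → 21 May 2011.
Administrative Delay Adjustment: +838 days → 5 September 2013.

September 5, 2013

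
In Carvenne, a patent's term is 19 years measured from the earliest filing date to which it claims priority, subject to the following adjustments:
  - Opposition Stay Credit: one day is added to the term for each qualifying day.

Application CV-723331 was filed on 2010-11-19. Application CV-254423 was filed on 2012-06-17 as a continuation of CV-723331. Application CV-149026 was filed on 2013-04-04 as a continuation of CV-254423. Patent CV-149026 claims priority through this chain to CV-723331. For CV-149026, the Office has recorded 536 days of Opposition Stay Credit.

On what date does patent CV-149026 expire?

Earliest priority filing: 19 November 2010.
Base term: 19 November 2010 + 19 years → 19 November 2029.
Opposition Stay Credit: +536 days → 9 May 2031.

May 9, 2031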